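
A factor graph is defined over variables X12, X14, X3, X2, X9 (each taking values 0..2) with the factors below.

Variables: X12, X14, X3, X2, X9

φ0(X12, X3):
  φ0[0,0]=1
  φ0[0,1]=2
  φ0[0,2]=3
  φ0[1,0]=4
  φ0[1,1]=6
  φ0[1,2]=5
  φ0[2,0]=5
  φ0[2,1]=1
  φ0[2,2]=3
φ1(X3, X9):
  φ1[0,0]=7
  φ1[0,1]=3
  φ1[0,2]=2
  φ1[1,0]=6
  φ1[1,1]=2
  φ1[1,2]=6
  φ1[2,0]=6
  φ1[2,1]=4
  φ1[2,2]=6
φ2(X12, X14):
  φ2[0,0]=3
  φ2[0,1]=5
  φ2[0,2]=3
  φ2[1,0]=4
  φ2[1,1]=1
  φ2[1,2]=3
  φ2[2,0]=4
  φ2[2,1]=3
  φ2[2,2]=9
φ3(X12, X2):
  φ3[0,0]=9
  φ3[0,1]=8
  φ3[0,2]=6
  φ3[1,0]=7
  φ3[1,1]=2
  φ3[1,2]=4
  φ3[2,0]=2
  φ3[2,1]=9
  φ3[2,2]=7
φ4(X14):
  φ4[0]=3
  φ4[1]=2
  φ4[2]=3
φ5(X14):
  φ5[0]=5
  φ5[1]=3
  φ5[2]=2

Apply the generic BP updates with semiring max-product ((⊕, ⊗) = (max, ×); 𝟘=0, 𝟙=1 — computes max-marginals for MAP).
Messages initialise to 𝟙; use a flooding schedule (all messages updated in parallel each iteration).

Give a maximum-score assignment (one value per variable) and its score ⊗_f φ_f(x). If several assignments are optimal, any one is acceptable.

init: all messages = 𝟙 over 3 values
r1 m[φ0→X12] = [3, 6, 5]
r1 m[φ0→X3] = [5, 6, 5]
r1 m[φ1→X3] = [7, 6, 6]
r1 m[φ1→X9] = [7, 4, 6]
r1 m[φ2→X12] = [5, 4, 9]
r1 m[φ2→X14] = [4, 5, 9]
r1 m[φ3→X12] = [9, 7, 9]
r1 m[φ3→X2] = [9, 9, 7]
r1 m[φ4→X14] = [3, 2, 3]
r1 m[φ5→X14] = [5, 3, 2]
r1 m[X12→φ0] = [1, 1, 1]
r1 m[X12→φ2] = [1, 1, 1]
r1 m[X12→φ3] = [1, 1, 1]
r1 m[X14→φ2] = [1, 1, 1]
r1 m[X14→φ4] = [1, 1, 1]
r1 m[X14→φ5] = [1, 1, 1]
r1 m[X3→φ0] = [1, 1, 1]
r1 m[X3→φ1] = [1, 1, 1]
r1 m[X2→φ3] = [1, 1, 1]
r1 m[X9→φ1] = [1, 1, 1]
r2 m[φ0→X12] = [3, 6, 5]
r2 m[φ0→X3] = [5, 6, 5]
r2 m[φ1→X3] = [7, 6, 6]
r2 m[φ1→X9] = [7, 4, 6]
r2 m[φ2→X12] = [5, 4, 9]
r2 m[φ2→X14] = [4, 5, 9]
r2 m[φ3→X12] = [9, 7, 9]
r2 m[φ3→X2] = [9, 9, 7]
r2 m[φ4→X14] = [3, 2, 3]
r2 m[φ5→X14] = [5, 3, 2]
r2 m[X12→φ0] = [45, 28, 81]
r2 m[X12→φ2] = [27, 42, 45]
r2 m[X12→φ3] = [15, 24, 45]
r2 m[X14→φ2] = [15, 6, 6]
r2 m[X14→φ4] = [20, 15, 18]
r2 m[X14→φ5] = [12, 10, 27]
r2 m[X3→φ0] = [7, 6, 6]
r2 m[X3→φ1] = [5, 6, 5]
r2 m[X2→φ3] = [1, 1, 1]
r2 m[X9→φ1] = [1, 1, 1]
r3 m[φ0→X12] = [18, 36, 35]
r3 m[φ0→X3] = [405, 168, 243]
r3 m[φ1→X3] = [7, 6, 6]
r3 m[φ1→X9] = [36, 20, 36]
r3 m[φ2→X12] = [45, 60, 60]
r3 m[φ2→X14] = [180, 135, 405]
r3 m[φ3→X12] = [9, 7, 9]
r3 m[φ3→X2] = [168, 405, 315]
r3 m[φ4→X14] = [3, 2, 3]
r3 m[φ5→X14] = [5, 3, 2]
r3 m[X12→φ0] = [45, 28, 81]
r3 m[X12→φ2] = [27, 42, 45]
r3 m[X12→φ3] = [15, 24, 45]
r3 m[X14→φ2] = [15, 6, 6]
r3 m[X14→φ4] = [20, 15, 18]
r3 m[X14→φ5] = [12, 10, 27]
r3 m[X3→φ0] = [7, 6, 6]
r3 m[X3→φ1] = [5, 6, 5]
r3 m[X2→φ3] = [1, 1, 1]
r3 m[X9→φ1] = [1, 1, 1]
r4 m[φ0→X12] = [18, 36, 35]
r4 m[φ0→X3] = [405, 168, 243]
r4 m[φ1→X3] = [7, 6, 6]
r4 m[φ1→X9] = [36, 20, 36]
r4 m[φ2→X12] = [45, 60, 60]
r4 m[φ2→X14] = [180, 135, 405]
r4 m[φ3→X12] = [9, 7, 9]
r4 m[φ3→X2] = [168, 405, 315]
r4 m[φ4→X14] = [3, 2, 3]
r4 m[φ5→X14] = [5, 3, 2]
r4 m[X12→φ0] = [405, 420, 540]
r4 m[X12→φ2] = [162, 252, 315]
r4 m[X12→φ3] = [810, 2160, 2100]
r4 m[X14→φ2] = [15, 6, 6]
r4 m[X14→φ4] = [900, 405, 810]
r4 m[X14→φ5] = [540, 270, 1215]
r4 m[X3→φ0] = [7, 6, 6]
r4 m[X3→φ1] = [405, 168, 243]
r4 m[X2→φ3] = [1, 1, 1]
r4 m[X9→φ1] = [1, 1, 1]
r5 m[φ0→X12] = [18, 36, 35]
r5 m[φ0→X3] = [2700, 2520, 2100]
r5 m[φ1→X3] = [7, 6, 6]
r5 m[φ1→X9] = [2835, 1215, 1458]
r5 m[φ2→X12] = [45, 60, 60]
r5 m[φ2→X14] = [1260, 945, 2835]
r5 m[φ3→X12] = [9, 7, 9]
r5 m[φ3→X2] = [15120, 18900, 14700]
r5 m[φ4→X14] = [3, 2, 3]
r5 m[φ5→X14] = [5, 3, 2]
r5 m[X12→φ0] = [405, 420, 540]
r5 m[X12→φ2] = [162, 252, 315]
r5 m[X12→φ3] = [810, 2160, 2100]
r5 m[X14→φ2] = [15, 6, 6]
r5 m[X14→φ4] = [900, 405, 810]
r5 m[X14→φ5] = [540, 270, 1215]
r5 m[X3→φ0] = [7, 6, 6]
r5 m[X3→φ1] = [405, 168, 243]
r5 m[X2→φ3] = [1, 1, 1]
r5 m[X9→φ1] = [1, 1, 1]
r6 m[φ0→X12] = [18, 36, 35]
r6 m[φ0→X3] = [2700, 2520, 2100]
r6 m[φ1→X3] = [7, 6, 6]
r6 m[φ1→X9] = [2835, 1215, 1458]
r6 m[φ2→X12] = [45, 60, 60]
r6 m[φ2→X14] = [1260, 945, 2835]
r6 m[φ3→X12] = [9, 7, 9]
r6 m[φ3→X2] = [15120, 18900, 14700]
r6 m[φ4→X14] = [3, 2, 3]
r6 m[φ5→X14] = [5, 3, 2]
r6 m[X12→φ0] = [405, 420, 540]
r6 m[X12→φ2] = [162, 252, 315]
r6 m[X12→φ3] = [810, 2160, 2100]
r6 m[X14→φ2] = [15, 6, 6]
r6 m[X14→φ4] = [6300, 2835, 5670]
r6 m[X14→φ5] = [3780, 1890, 8505]
r6 m[X3→φ0] = [7, 6, 6]
r6 m[X3→φ1] = [2700, 2520, 2100]
r6 m[X2→φ3] = [1, 1, 1]
r6 m[X9→φ1] = [1, 1, 1]
r7 m[φ0→X12] = [18, 36, 35]
r7 m[φ0→X3] = [2700, 2520, 2100]
r7 m[φ1→X3] = [7, 6, 6]
r7 m[φ1→X9] = [18900, 8400, 15120]
r7 m[φ2→X12] = [45, 60, 60]
r7 m[φ2→X14] = [1260, 945, 2835]
r7 m[φ3→X12] = [9, 7, 9]
r7 m[φ3→X2] = [15120, 18900, 14700]
r7 m[φ4→X14] = [3, 2, 3]
r7 m[φ5→X14] = [5, 3, 2]
r7 m[X12→φ0] = [405, 420, 540]
r7 m[X12→φ2] = [162, 252, 315]
r7 m[X12→φ3] = [810, 2160, 2100]
r7 m[X14→φ2] = [15, 6, 6]
r7 m[X14→φ4] = [6300, 2835, 5670]
r7 m[X14→φ5] = [3780, 1890, 8505]
r7 m[X3→φ0] = [7, 6, 6]
r7 m[X3→φ1] = [2700, 2520, 2100]
r7 m[X2→φ3] = [1, 1, 1]
r7 m[X9→φ1] = [1, 1, 1]
r8 m[φ0→X12] = [18, 36, 35]
r8 m[φ0→X3] = [2700, 2520, 2100]
r8 m[φ1→X3] = [7, 6, 6]
r8 m[φ1→X9] = [18900, 8400, 15120]
r8 m[φ2→X12] = [45, 60, 60]
r8 m[φ2→X14] = [1260, 945, 2835]
r8 m[φ3→X12] = [9, 7, 9]
r8 m[φ3→X2] = [15120, 18900, 14700]
r8 m[φ4→X14] = [3, 2, 3]
r8 m[φ5→X14] = [5, 3, 2]
r8 m[X12→φ0] = [405, 420, 540]
r8 m[X12→φ2] = [162, 252, 315]
r8 m[X12→φ3] = [810, 2160, 2100]
r8 m[X14→φ2] = [15, 6, 6]
r8 m[X14→φ4] = [6300, 2835, 5670]
r8 m[X14→φ5] = [3780, 1890, 8505]
r8 m[X3→φ0] = [7, 6, 6]
r8 m[X3→φ1] = [2700, 2520, 2100]
r8 m[X2→φ3] = [1, 1, 1]
r8 m[X9→φ1] = [1, 1, 1]
fixed point reached at round 8
traceback from X12: (X12=2, X14=0, X3=0, X2=1, X9=0), score=18900

assignment: (X12=2, X14=0, X3=0, X2=1, X9=0); score = 18900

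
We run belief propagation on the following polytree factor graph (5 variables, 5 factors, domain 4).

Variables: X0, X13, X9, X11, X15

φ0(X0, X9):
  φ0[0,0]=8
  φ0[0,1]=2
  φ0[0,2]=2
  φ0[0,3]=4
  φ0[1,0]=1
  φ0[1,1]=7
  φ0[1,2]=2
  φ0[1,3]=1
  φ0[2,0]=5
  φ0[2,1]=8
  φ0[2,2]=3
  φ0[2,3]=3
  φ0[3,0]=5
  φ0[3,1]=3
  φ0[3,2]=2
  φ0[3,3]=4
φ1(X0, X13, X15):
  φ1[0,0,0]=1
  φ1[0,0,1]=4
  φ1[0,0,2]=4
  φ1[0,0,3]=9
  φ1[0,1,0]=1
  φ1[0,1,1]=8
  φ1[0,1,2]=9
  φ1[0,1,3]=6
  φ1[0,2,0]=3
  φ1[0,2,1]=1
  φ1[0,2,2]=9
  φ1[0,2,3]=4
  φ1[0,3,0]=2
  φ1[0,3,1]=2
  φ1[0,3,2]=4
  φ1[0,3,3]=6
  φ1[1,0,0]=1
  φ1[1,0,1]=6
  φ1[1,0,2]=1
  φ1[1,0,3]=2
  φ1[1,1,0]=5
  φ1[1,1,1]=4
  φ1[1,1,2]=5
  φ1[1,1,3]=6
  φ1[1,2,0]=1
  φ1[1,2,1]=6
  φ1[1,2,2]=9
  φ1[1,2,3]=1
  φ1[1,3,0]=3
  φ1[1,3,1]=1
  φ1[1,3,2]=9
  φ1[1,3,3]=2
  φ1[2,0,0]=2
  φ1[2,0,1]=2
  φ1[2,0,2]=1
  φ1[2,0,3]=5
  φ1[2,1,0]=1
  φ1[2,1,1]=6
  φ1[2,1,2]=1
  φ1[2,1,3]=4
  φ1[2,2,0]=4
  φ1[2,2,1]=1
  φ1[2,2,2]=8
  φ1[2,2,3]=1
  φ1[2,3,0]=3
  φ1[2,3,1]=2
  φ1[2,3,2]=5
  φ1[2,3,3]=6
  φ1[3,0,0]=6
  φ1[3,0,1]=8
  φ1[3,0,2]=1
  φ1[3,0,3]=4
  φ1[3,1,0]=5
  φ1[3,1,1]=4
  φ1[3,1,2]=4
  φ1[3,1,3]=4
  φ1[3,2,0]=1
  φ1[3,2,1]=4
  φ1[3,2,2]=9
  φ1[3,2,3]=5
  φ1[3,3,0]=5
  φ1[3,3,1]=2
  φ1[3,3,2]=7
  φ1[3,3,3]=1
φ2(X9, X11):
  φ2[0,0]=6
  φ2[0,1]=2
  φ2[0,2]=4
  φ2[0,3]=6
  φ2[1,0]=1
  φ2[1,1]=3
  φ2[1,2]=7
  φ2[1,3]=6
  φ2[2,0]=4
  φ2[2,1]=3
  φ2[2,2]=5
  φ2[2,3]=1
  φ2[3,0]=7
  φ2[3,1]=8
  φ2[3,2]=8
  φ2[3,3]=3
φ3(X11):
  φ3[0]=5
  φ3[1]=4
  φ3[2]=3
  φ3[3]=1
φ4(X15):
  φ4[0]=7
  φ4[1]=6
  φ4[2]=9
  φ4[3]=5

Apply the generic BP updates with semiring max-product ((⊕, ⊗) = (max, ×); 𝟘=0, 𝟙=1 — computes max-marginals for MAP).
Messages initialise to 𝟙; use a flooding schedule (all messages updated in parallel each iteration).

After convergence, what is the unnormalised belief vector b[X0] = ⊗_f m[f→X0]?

init: all messages = 𝟙 over 4 values
r1 m[φ0→X0] = [8, 7, 8, 5]
r1 m[φ0→X9] = [8, 8, 3, 4]
r1 m[φ1→X0] = [9, 9, 8, 9]
r1 m[φ1→X13] = [9, 9, 9, 9]
r1 m[φ1→X15] = [6, 8, 9, 9]
r1 m[φ2→X9] = [6, 7, 5, 8]
r1 m[φ2→X11] = [7, 8, 8, 6]
r1 m[φ3→X11] = [5, 4, 3, 1]
r1 m[φ4→X15] = [7, 6, 9, 5]
r1 m[X0→φ0] = [1, 1, 1, 1]
r1 m[X0→φ1] = [1, 1, 1, 1]
r1 m[X13→φ1] = [1, 1, 1, 1]
r1 m[X9→φ0] = [1, 1, 1, 1]
r1 m[X9→φ2] = [1, 1, 1, 1]
r1 m[X11→φ2] = [1, 1, 1, 1]
r1 m[X11→φ3] = [1, 1, 1, 1]
r1 m[X15→φ1] = [1, 1, 1, 1]
r1 m[X15→φ4] = [1, 1, 1, 1]
r2 m[φ0→X0] = [8, 7, 8, 5]
r2 m[φ0→X9] = [8, 8, 3, 4]
r2 m[φ1→X0] = [9, 9, 8, 9]
r2 m[φ1→X13] = [9, 9, 9, 9]
r2 m[φ1→X15] = [6, 8, 9, 9]
r2 m[φ2→X9] = [6, 7, 5, 8]
r2 m[φ2→X11] = [7, 8, 8, 6]
r2 m[φ3→X11] = [5, 4, 3, 1]
r2 m[φ4→X15] = [7, 6, 9, 5]
r2 m[X0→φ0] = [9, 9, 8, 9]
r2 m[X0→φ1] = [8, 7, 8, 5]
r2 m[X13→φ1] = [1, 1, 1, 1]
r2 m[X9→φ0] = [6, 7, 5, 8]
r2 m[X9→φ2] = [8, 8, 3, 4]
r2 m[X11→φ2] = [5, 4, 3, 1]
r2 m[X11→φ3] = [7, 8, 8, 6]
r2 m[X15→φ1] = [7, 6, 9, 5]
r2 m[X15→φ4] = [6, 8, 9, 9]
r3 m[φ0→X0] = [48, 49, 56, 32]
r3 m[φ0→X9] = [72, 64, 24, 36]
r3 m[φ1→X0] = [81, 81, 72, 81]
r3 m[φ1→X13] = [360, 648, 648, 567]
r3 m[φ1→X15] = [35, 64, 72, 72]
r3 m[φ2→X9] = [30, 21, 20, 35]
r3 m[φ2→X11] = [48, 32, 56, 48]
r3 m[φ3→X11] = [5, 4, 3, 1]
r3 m[φ4→X15] = [7, 6, 9, 5]
r3 m[X0→φ0] = [9, 9, 8, 9]
r3 m[X0→φ1] = [8, 7, 8, 5]
r3 m[X13→φ1] = [1, 1, 1, 1]
r3 m[X9→φ0] = [6, 7, 5, 8]
r3 m[X9→φ2] = [8, 8, 3, 4]
r3 m[X11→φ2] = [5, 4, 3, 1]
r3 m[X11→φ3] = [7, 8, 8, 6]
r3 m[X15→φ1] = [7, 6, 9, 5]
r3 m[X15→φ4] = [6, 8, 9, 9]
r4 m[φ0→X0] = [48, 49, 56, 32]
r4 m[φ0→X9] = [72, 64, 24, 36]
r4 m[φ1→X0] = [81, 81, 72, 81]
r4 m[φ1→X13] = [360, 648, 648, 567]
r4 m[φ1→X15] = [35, 64, 72, 72]
r4 m[φ2→X9] = [30, 21, 20, 35]
r4 m[φ2→X11] = [48, 32, 56, 48]
r4 m[φ3→X11] = [5, 4, 3, 1]
r4 m[φ4→X15] = [7, 6, 9, 5]
r4 m[X0→φ0] = [81, 81, 72, 81]
r4 m[X0→φ1] = [48, 49, 56, 32]
r4 m[X13→φ1] = [1, 1, 1, 1]
r4 m[X9→φ0] = [30, 21, 20, 35]
r4 m[X9→φ2] = [72, 64, 24, 36]
r4 m[X11→φ2] = [5, 4, 3, 1]
r4 m[X11→φ3] = [48, 32, 56, 48]
r4 m[X15→φ1] = [7, 6, 9, 5]
r4 m[X15→φ4] = [35, 64, 72, 72]
r5 m[φ0→X0] = [240, 147, 168, 150]
r5 m[φ0→X9] = [648, 576, 216, 324]
r5 m[φ1→X0] = [81, 81, 72, 81]
r5 m[φ1→X13] = [2160, 3888, 4032, 3969]
r5 m[φ1→X15] = [245, 384, 448, 432]
r5 m[φ2→X9] = [30, 21, 20, 35]
r5 m[φ2→X11] = [432, 288, 448, 432]
r5 m[φ3→X11] = [5, 4, 3, 1]
r5 m[φ4→X15] = [7, 6, 9, 5]
r5 m[X0→φ0] = [81, 81, 72, 81]
r5 m[X0→φ1] = [48, 49, 56, 32]
r5 m[X13→φ1] = [1, 1, 1, 1]
r5 m[X9→φ0] = [30, 21, 20, 35]
r5 m[X9→φ2] = [72, 64, 24, 36]
r5 m[X11→φ2] = [5, 4, 3, 1]
r5 m[X11→φ3] = [48, 32, 56, 48]
r5 m[X15→φ1] = [7, 6, 9, 5]
r5 m[X15→φ4] = [35, 64, 72, 72]
r6 m[φ0→X0] = [240, 147, 168, 150]
r6 m[φ0→X9] = [648, 576, 216, 324]
r6 m[φ1→X0] = [81, 81, 72, 81]
r6 m[φ1→X13] = [2160, 3888, 4032, 3969]
r6 m[φ1→X15] = [245, 384, 448, 432]
r6 m[φ2→X9] = [30, 21, 20, 35]
r6 m[φ2→X11] = [432, 288, 448, 432]
r6 m[φ3→X11] = [5, 4, 3, 1]
r6 m[φ4→X15] = [7, 6, 9, 5]
r6 m[X0→φ0] = [81, 81, 72, 81]
r6 m[X0→φ1] = [240, 147, 168, 150]
r6 m[X13→φ1] = [1, 1, 1, 1]
r6 m[X9→φ0] = [30, 21, 20, 35]
r6 m[X9→φ2] = [648, 576, 216, 324]
r6 m[X11→φ2] = [5, 4, 3, 1]
r6 m[X11→φ3] = [432, 288, 448, 432]
r6 m[X15→φ1] = [7, 6, 9, 5]
r6 m[X15→φ4] = [245, 384, 448, 432]
r7 m[φ0→X0] = [240, 147, 168, 150]
r7 m[φ0→X9] = [648, 576, 216, 324]
r7 m[φ1→X0] = [81, 81, 72, 81]
r7 m[φ1→X13] = [10800, 19440, 19440, 11907]
r7 m[φ1→X15] = [900, 1920, 2160, 2160]
r7 m[φ2→X9] = [30, 21, 20, 35]
r7 m[φ2→X11] = [3888, 2592, 4032, 3888]
r7 m[φ3→X11] = [5, 4, 3, 1]
r7 m[φ4→X15] = [7, 6, 9, 5]
r7 m[X0→φ0] = [81, 81, 72, 81]
r7 m[X0→φ1] = [240, 147, 168, 150]
r7 m[X13→φ1] = [1, 1, 1, 1]
r7 m[X9→φ0] = [30, 21, 20, 35]
r7 m[X9→φ2] = [648, 576, 216, 324]
r7 m[X11→φ2] = [5, 4, 3, 1]
r7 m[X11→φ3] = [432, 288, 448, 432]
r7 m[X15→φ1] = [7, 6, 9, 5]
r7 m[X15→φ4] = [245, 384, 448, 432]
r8 m[φ0→X0] = [240, 147, 168, 150]
r8 m[φ0→X9] = [648, 576, 216, 324]
r8 m[φ1→X0] = [81, 81, 72, 81]
r8 m[φ1→X13] = [10800, 19440, 19440, 11907]
r8 m[φ1→X15] = [900, 1920, 2160, 2160]
r8 m[φ2→X9] = [30, 21, 20, 35]
r8 m[φ2→X11] = [3888, 2592, 4032, 3888]
r8 m[φ3→X11] = [5, 4, 3, 1]
r8 m[φ4→X15] = [7, 6, 9, 5]
r8 m[X0→φ0] = [81, 81, 72, 81]
r8 m[X0→φ1] = [240, 147, 168, 150]
r8 m[X13→φ1] = [1, 1, 1, 1]
r8 m[X9→φ0] = [30, 21, 20, 35]
r8 m[X9→φ2] = [648, 576, 216, 324]
r8 m[X11→φ2] = [5, 4, 3, 1]
r8 m[X11→φ3] = [3888, 2592, 4032, 3888]
r8 m[X15→φ1] = [7, 6, 9, 5]
r8 m[X15→φ4] = [900, 1920, 2160, 2160]
r9 m[φ0→X0] = [240, 147, 168, 150]
r9 m[φ0→X9] = [648, 576, 216, 324]
r9 m[φ1→X0] = [81, 81, 72, 81]
r9 m[φ1→X13] = [10800, 19440, 19440, 11907]
r9 m[φ1→X15] = [900, 1920, 2160, 2160]
r9 m[φ2→X9] = [30, 21, 20, 35]
r9 m[φ2→X11] = [3888, 2592, 4032, 3888]
r9 m[φ3→X11] = [5, 4, 3, 1]
r9 m[φ4→X15] = [7, 6, 9, 5]
r9 m[X0→φ0] = [81, 81, 72, 81]
r9 m[X0→φ1] = [240, 147, 168, 150]
r9 m[X13→φ1] = [1, 1, 1, 1]
r9 m[X9→φ0] = [30, 21, 20, 35]
r9 m[X9→φ2] = [648, 576, 216, 324]
r9 m[X11→φ2] = [5, 4, 3, 1]
r9 m[X11→φ3] = [3888, 2592, 4032, 3888]
r9 m[X15→φ1] = [7, 6, 9, 5]
r9 m[X15→φ4] = [900, 1920, 2160, 2160]
fixed point reached at round 9
b[X0] = ⊗ incoming = [19440, 11907, 12096, 12150]

b[X0] = [19440, 11907, 12096, 12150]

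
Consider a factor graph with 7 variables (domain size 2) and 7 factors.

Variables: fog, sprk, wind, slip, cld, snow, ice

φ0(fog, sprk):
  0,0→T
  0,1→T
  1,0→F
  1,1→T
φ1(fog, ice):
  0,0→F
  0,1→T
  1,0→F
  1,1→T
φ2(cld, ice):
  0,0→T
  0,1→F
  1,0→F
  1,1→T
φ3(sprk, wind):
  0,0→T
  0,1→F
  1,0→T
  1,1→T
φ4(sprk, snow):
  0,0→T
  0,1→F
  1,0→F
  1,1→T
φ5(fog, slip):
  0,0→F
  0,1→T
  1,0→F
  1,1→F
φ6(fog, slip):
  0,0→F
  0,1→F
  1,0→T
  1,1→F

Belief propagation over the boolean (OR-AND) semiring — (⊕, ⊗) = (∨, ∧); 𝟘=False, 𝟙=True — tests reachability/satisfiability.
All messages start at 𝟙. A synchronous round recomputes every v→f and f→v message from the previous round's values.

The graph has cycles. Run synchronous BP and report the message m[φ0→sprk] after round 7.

message @ round 7 = [F, F]

init: all messages = 𝟙 over 2 values
r1 m[φ0→fog] = [T, T]
r1 m[φ0→sprk] = [T, T]
r1 m[φ1→fog] = [T, T]
r1 m[φ1→ice] = [F, T]
r1 m[φ2→cld] = [T, T]
r1 m[φ2→ice] = [T, T]
r1 m[φ3→sprk] = [T, T]
r1 m[φ3→wind] = [T, T]
r1 m[φ4→sprk] = [T, T]
r1 m[φ4→snow] = [T, T]
r1 m[φ5→fog] = [T, F]
r1 m[φ5→slip] = [F, T]
r1 m[φ6→fog] = [F, T]
r1 m[φ6→slip] = [T, F]
r1 m[fog→φ0] = [T, T]
r1 m[fog→φ1] = [T, T]
r1 m[fog→φ5] = [T, T]
r1 m[fog→φ6] = [T, T]
r1 m[sprk→φ0] = [T, T]
r1 m[sprk→φ3] = [T, T]
r1 m[sprk→φ4] = [T, T]
r1 m[wind→φ3] = [T, T]
r1 m[slip→φ5] = [T, T]
r1 m[slip→φ6] = [T, T]
r1 m[cld→φ2] = [T, T]
r1 m[snow→φ4] = [T, T]
r1 m[ice→φ1] = [T, T]
r1 m[ice→φ2] = [T, T]
r2 m[φ0→fog] = [T, T]
r2 m[φ0→sprk] = [T, T]
r2 m[φ1→fog] = [T, T]
r2 m[φ1→ice] = [F, T]
r2 m[φ2→cld] = [T, T]
r2 m[φ2→ice] = [T, T]
r2 m[φ3→sprk] = [T, T]
r2 m[φ3→wind] = [T, T]
r2 m[φ4→sprk] = [T, T]
r2 m[φ4→snow] = [T, T]
r2 m[φ5→fog] = [T, F]
r2 m[φ5→slip] = [F, T]
r2 m[φ6→fog] = [F, T]
r2 m[φ6→slip] = [T, F]
r2 m[fog→φ0] = [F, F]
r2 m[fog→φ1] = [F, F]
r2 m[fog→φ5] = [F, T]
r2 m[fog→φ6] = [T, F]
r2 m[sprk→φ0] = [T, T]
r2 m[sprk→φ3] = [T, T]
r2 m[sprk→φ4] = [T, T]
r2 m[wind→φ3] = [T, T]
r2 m[slip→φ5] = [T, F]
r2 m[slip→φ6] = [F, T]
r2 m[cld→φ2] = [T, T]
r2 m[snow→φ4] = [T, T]
r2 m[ice→φ1] = [T, T]
r2 m[ice→φ2] = [F, T]
r3 m[φ0→fog] = [T, T]
r3 m[φ0→sprk] = [F, F]
r3 m[φ1→fog] = [T, T]
r3 m[φ1→ice] = [F, F]
r3 m[φ2→cld] = [F, T]
r3 m[φ2→ice] = [T, T]
r3 m[φ3→sprk] = [T, T]
r3 m[φ3→wind] = [T, T]
r3 m[φ4→sprk] = [T, T]
r3 m[φ4→snow] = [T, T]
r3 m[φ5→fog] = [F, F]
r3 m[φ5→slip] = [F, F]
r3 m[φ6→fog] = [F, F]
r3 m[φ6→slip] = [F, F]
r3 m[fog→φ0] = [F, F]
r3 m[fog→φ1] = [F, F]
r3 m[fog→φ5] = [F, T]
r3 m[fog→φ6] = [T, F]
r3 m[sprk→φ0] = [T, T]
r3 m[sprk→φ3] = [T, T]
r3 m[sprk→φ4] = [T, T]
r3 m[wind→φ3] = [T, T]
r3 m[slip→φ5] = [T, F]
r3 m[slip→φ6] = [F, T]
r3 m[cld→φ2] = [T, T]
r3 m[snow→φ4] = [T, T]
r3 m[ice→φ1] = [T, T]
r3 m[ice→φ2] = [F, T]
r4 m[φ0→fog] = [T, T]
r4 m[φ0→sprk] = [F, F]
r4 m[φ1→fog] = [T, T]
r4 m[φ1→ice] = [F, F]
r4 m[φ2→cld] = [F, T]
r4 m[φ2→ice] = [T, T]
r4 m[φ3→sprk] = [T, T]
r4 m[φ3→wind] = [T, T]
r4 m[φ4→sprk] = [T, T]
r4 m[φ4→snow] = [T, T]
r4 m[φ5→fog] = [F, F]
r4 m[φ5→slip] = [F, F]
r4 m[φ6→fog] = [F, F]
r4 m[φ6→slip] = [F, F]
r4 m[fog→φ0] = [F, F]
r4 m[fog→φ1] = [F, F]
r4 m[fog→φ5] = [F, F]
r4 m[fog→φ6] = [F, F]
r4 m[sprk→φ0] = [T, T]
r4 m[sprk→φ3] = [F, F]
r4 m[sprk→φ4] = [F, F]
r4 m[wind→φ3] = [T, T]
r4 m[slip→φ5] = [F, F]
r4 m[slip→φ6] = [F, F]
r4 m[cld→φ2] = [T, T]
r4 m[snow→φ4] = [T, T]
r4 m[ice→φ1] = [T, T]
r4 m[ice→φ2] = [F, F]
r5 m[φ0→fog] = [T, T]
r5 m[φ0→sprk] = [F, F]
r5 m[φ1→fog] = [T, T]
r5 m[φ1→ice] = [F, F]
r5 m[φ2→cld] = [F, F]
r5 m[φ2→ice] = [T, T]
r5 m[φ3→sprk] = [T, T]
r5 m[φ3→wind] = [F, F]
r5 m[φ4→sprk] = [T, T]
r5 m[φ4→snow] = [F, F]
r5 m[φ5→fog] = [F, F]
r5 m[φ5→slip] = [F, F]
r5 m[φ6→fog] = [F, F]
r5 m[φ6→slip] = [F, F]
r5 m[fog→φ0] = [F, F]
r5 m[fog→φ1] = [F, F]
r5 m[fog→φ5] = [F, F]
r5 m[fog→φ6] = [F, F]
r5 m[sprk→φ0] = [T, T]
r5 m[sprk→φ3] = [F, F]
r5 m[sprk→φ4] = [F, F]
r5 m[wind→φ3] = [T, T]
r5 m[slip→φ5] = [F, F]
r5 m[slip→φ6] = [F, F]
r5 m[cld→φ2] = [T, T]
r5 m[snow→φ4] = [T, T]
r5 m[ice→φ1] = [T, T]
r5 m[ice→φ2] = [F, F]
r6 m[φ0→fog] = [T, T]
r6 m[φ0→sprk] = [F, F]
r6 m[φ1→fog] = [T, T]
r6 m[φ1→ice] = [F, F]
r6 m[φ2→cld] = [F, F]
r6 m[φ2→ice] = [T, T]
r6 m[φ3→sprk] = [T, T]
r6 m[φ3→wind] = [F, F]
r6 m[φ4→sprk] = [T, T]
r6 m[φ4→snow] = [F, F]
r6 m[φ5→fog] = [F, F]
r6 m[φ5→slip] = [F, F]
r6 m[φ6→fog] = [F, F]
r6 m[φ6→slip] = [F, F]
r6 m[fog→φ0] = [F, F]
r6 m[fog→φ1] = [F, F]
r6 m[fog→φ5] = [F, F]
r6 m[fog→φ6] = [F, F]
r6 m[sprk→φ0] = [T, T]
r6 m[sprk→φ3] = [F, F]
r6 m[sprk→φ4] = [F, F]
r6 m[wind→φ3] = [T, T]
r6 m[slip→φ5] = [F, F]
r6 m[slip→φ6] = [F, F]
r6 m[cld→φ2] = [T, T]
r6 m[snow→φ4] = [T, T]
r6 m[ice→φ1] = [T, T]
r6 m[ice→φ2] = [F, F]
r7 m[φ0→fog] = [T, T]
r7 m[φ0→sprk] = [F, F]
r7 m[φ1→fog] = [T, T]
r7 m[φ1→ice] = [F, F]
r7 m[φ2→cld] = [F, F]
r7 m[φ2→ice] = [T, T]
r7 m[φ3→sprk] = [T, T]
r7 m[φ3→wind] = [F, F]
r7 m[φ4→sprk] = [T, T]
r7 m[φ4→snow] = [F, F]
r7 m[φ5→fog] = [F, F]
r7 m[φ5→slip] = [F, F]
r7 m[φ6→fog] = [F, F]
r7 m[φ6→slip] = [F, F]
r7 m[fog→φ0] = [F, F]
r7 m[fog→φ1] = [F, F]
r7 m[fog→φ5] = [F, F]
r7 m[fog→φ6] = [F, F]
r7 m[sprk→φ0] = [T, T]
r7 m[sprk→φ3] = [F, F]
r7 m[sprk→φ4] = [F, F]
r7 m[wind→φ3] = [T, T]
r7 m[slip→φ5] = [F, F]
r7 m[slip→φ6] = [F, F]
r7 m[cld→φ2] = [T, T]
r7 m[snow→φ4] = [T, T]
r7 m[ice→φ1] = [T, T]
r7 m[ice→φ2] = [F, F]
fixed point reached at round 6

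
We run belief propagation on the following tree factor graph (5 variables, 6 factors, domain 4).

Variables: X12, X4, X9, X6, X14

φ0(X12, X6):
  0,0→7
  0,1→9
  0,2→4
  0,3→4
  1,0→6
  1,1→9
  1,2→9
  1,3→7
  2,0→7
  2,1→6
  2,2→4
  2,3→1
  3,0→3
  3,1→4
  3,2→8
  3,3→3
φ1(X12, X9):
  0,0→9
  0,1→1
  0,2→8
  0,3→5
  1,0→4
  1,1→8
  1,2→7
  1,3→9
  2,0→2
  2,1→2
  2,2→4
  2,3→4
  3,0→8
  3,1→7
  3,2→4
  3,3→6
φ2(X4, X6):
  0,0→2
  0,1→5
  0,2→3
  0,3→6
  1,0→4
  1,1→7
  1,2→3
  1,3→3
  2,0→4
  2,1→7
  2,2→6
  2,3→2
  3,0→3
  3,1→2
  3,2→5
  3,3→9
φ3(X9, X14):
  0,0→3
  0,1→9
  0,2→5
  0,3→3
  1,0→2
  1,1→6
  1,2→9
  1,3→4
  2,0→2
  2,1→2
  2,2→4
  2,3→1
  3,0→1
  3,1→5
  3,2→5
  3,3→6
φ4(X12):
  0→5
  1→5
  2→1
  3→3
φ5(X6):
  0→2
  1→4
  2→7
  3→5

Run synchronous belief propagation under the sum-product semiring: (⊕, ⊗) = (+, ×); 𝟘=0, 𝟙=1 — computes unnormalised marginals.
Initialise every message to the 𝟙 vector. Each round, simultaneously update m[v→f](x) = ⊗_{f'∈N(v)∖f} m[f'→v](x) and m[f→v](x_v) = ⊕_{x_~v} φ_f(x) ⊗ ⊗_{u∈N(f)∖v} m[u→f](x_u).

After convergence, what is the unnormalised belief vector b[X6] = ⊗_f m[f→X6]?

b[X6] = [825682, 3649464, 4696216, 2759100]

init: all messages = 𝟙 over 4 values
r1 m[φ0→X12] = [24, 31, 18, 18]
r1 m[φ0→X6] = [23, 28, 25, 15]
r1 m[φ1→X12] = [23, 28, 12, 25]
r1 m[φ1→X9] = [23, 18, 23, 24]
r1 m[φ2→X4] = [16, 17, 19, 19]
r1 m[φ2→X6] = [13, 21, 17, 20]
r1 m[φ3→X9] = [20, 21, 9, 17]
r1 m[φ3→X14] = [8, 22, 23, 14]
r1 m[φ4→X12] = [5, 5, 1, 3]
r1 m[φ5→X6] = [2, 4, 7, 5]
r1 m[X12→φ0] = [1, 1, 1, 1]
r1 m[X12→φ1] = [1, 1, 1, 1]
r1 m[X12→φ4] = [1, 1, 1, 1]
r1 m[X4→φ2] = [1, 1, 1, 1]
r1 m[X9→φ1] = [1, 1, 1, 1]
r1 m[X9→φ3] = [1, 1, 1, 1]
r1 m[X6→φ0] = [1, 1, 1, 1]
r1 m[X6→φ2] = [1, 1, 1, 1]
r1 m[X6→φ5] = [1, 1, 1, 1]
r1 m[X14→φ3] = [1, 1, 1, 1]
r2 m[φ0→X12] = [24, 31, 18, 18]
r2 m[φ0→X6] = [23, 28, 25, 15]
r2 m[φ1→X12] = [23, 28, 12, 25]
r2 m[φ1→X9] = [23, 18, 23, 24]
r2 m[φ2→X4] = [16, 17, 19, 19]
r2 m[φ2→X6] = [13, 21, 17, 20]
r2 m[φ3→X9] = [20, 21, 9, 17]
r2 m[φ3→X14] = [8, 22, 23, 14]
r2 m[φ4→X12] = [5, 5, 1, 3]
r2 m[φ5→X6] = [2, 4, 7, 5]
r2 m[X12→φ0] = [115, 140, 12, 75]
r2 m[X12→φ1] = [120, 155, 18, 54]
r2 m[X12→φ4] = [552, 868, 216, 450]
r2 m[X4→φ2] = [1, 1, 1, 1]
r2 m[X9→φ1] = [20, 21, 9, 17]
r2 m[X9→φ3] = [23, 18, 23, 24]
r2 m[X6→φ0] = [26, 84, 119, 100]
r2 m[X6→φ2] = [46, 112, 175, 75]
r2 m[X6→φ5] = [299, 588, 425, 300]
r2 m[X14→φ3] = [1, 1, 1, 1]
r3 m[φ0→X12] = [1814, 2683, 1262, 1666]
r3 m[φ0→X6] = [1954, 2667, 2368, 1677]
r3 m[φ1→X12] = [358, 464, 186, 445]
r3 m[φ1→X9] = [2168, 1774, 2333, 2391]
r3 m[φ2→X4] = [1627, 1718, 2168, 1912]
r3 m[φ2→X6] = [13, 21, 17, 20]
r3 m[φ3→X9] = [20, 21, 9, 17]
r3 m[φ3→X14] = [175, 481, 489, 308]
r3 m[φ4→X12] = [5, 5, 1, 3]
r3 m[φ5→X6] = [2, 4, 7, 5]
r3 m[X12→φ0] = [115, 140, 12, 75]
r3 m[X12→φ1] = [120, 155, 18, 54]
r3 m[X12→φ4] = [552, 868, 216, 450]
r3 m[X4→φ2] = [1, 1, 1, 1]
r3 m[X9→φ1] = [20, 21, 9, 17]
r3 m[X9→φ3] = [23, 18, 23, 24]
r3 m[X6→φ0] = [26, 84, 119, 100]
r3 m[X6→φ2] = [46, 112, 175, 75]
r3 m[X6→φ5] = [299, 588, 425, 300]
r3 m[X14→φ3] = [1, 1, 1, 1]
r4 m[φ0→X12] = [1814, 2683, 1262, 1666]
r4 m[φ0→X6] = [1954, 2667, 2368, 1677]
r4 m[φ1→X12] = [358, 464, 186, 445]
r4 m[φ1→X9] = [2168, 1774, 2333, 2391]
r4 m[φ2→X4] = [1627, 1718, 2168, 1912]
r4 m[φ2→X6] = [13, 21, 17, 20]
r4 m[φ3→X9] = [20, 21, 9, 17]
r4 m[φ3→X14] = [175, 481, 489, 308]
r4 m[φ4→X12] = [5, 5, 1, 3]
r4 m[φ5→X6] = [2, 4, 7, 5]
r4 m[X12→φ0] = [1790, 2320, 186, 1335]
r4 m[X12→φ1] = [9070, 13415, 1262, 4998]
r4 m[X12→φ4] = [649412, 1244912, 234732, 741370]
r4 m[X4→φ2] = [1, 1, 1, 1]
r4 m[X9→φ1] = [20, 21, 9, 17]
r4 m[X9→φ3] = [2168, 1774, 2333, 2391]
r4 m[X6→φ0] = [26, 84, 119, 100]
r4 m[X6→φ2] = [3908, 10668, 16576, 8385]
r4 m[X6→φ5] = [25402, 56007, 40256, 33540]
r4 m[X14→φ3] = [1, 1, 1, 1]
r5 m[φ0→X12] = [1814, 2683, 1262, 1666]
r5 m[φ0→X6] = [31757, 43446, 39464, 27591]
r5 m[φ1→X12] = [358, 464, 186, 445]
r5 m[φ1→X9] = [177798, 153900, 191505, 201121]
r5 m[φ2→X4] = [161194, 165191, 206534, 191405]
r5 m[φ2→X6] = [13, 21, 17, 20]
r5 m[φ3→X9] = [20, 21, 9, 17]
r5 m[φ3→X14] = [17109, 46777, 48093, 30279]
r5 m[φ4→X12] = [5, 5, 1, 3]
r5 m[φ5→X6] = [2, 4, 7, 5]
r5 m[X12→φ0] = [1790, 2320, 186, 1335]
r5 m[X12→φ1] = [9070, 13415, 1262, 4998]
r5 m[X12→φ4] = [649412, 1244912, 234732, 741370]
r5 m[X4→φ2] = [1, 1, 1, 1]
r5 m[X9→φ1] = [20, 21, 9, 17]
r5 m[X9→φ3] = [2168, 1774, 2333, 2391]
r5 m[X6→φ0] = [26, 84, 119, 100]
r5 m[X6→φ2] = [3908, 10668, 16576, 8385]
r5 m[X6→φ5] = [25402, 56007, 40256, 33540]
r5 m[X14→φ3] = [1, 1, 1, 1]
r6 m[φ0→X12] = [1814, 2683, 1262, 1666]
r6 m[φ0→X6] = [31757, 43446, 39464, 27591]
r6 m[φ1→X12] = [358, 464, 186, 445]
r6 m[φ1→X9] = [177798, 153900, 191505, 201121]
r6 m[φ2→X4] = [161194, 165191, 206534, 191405]
r6 m[φ2→X6] = [13, 21, 17, 20]
r6 m[φ3→X9] = [20, 21, 9, 17]
r6 m[φ3→X14] = [17109, 46777, 48093, 30279]
r6 m[φ4→X12] = [5, 5, 1, 3]
r6 m[φ5→X6] = [2, 4, 7, 5]
r6 m[X12→φ0] = [1790, 2320, 186, 1335]
r6 m[X12→φ1] = [9070, 13415, 1262, 4998]
r6 m[X12→φ4] = [649412, 1244912, 234732, 741370]
r6 m[X4→φ2] = [1, 1, 1, 1]
r6 m[X9→φ1] = [20, 21, 9, 17]
r6 m[X9→φ3] = [177798, 153900, 191505, 201121]
r6 m[X6→φ0] = [26, 84, 119, 100]
r6 m[X6→φ2] = [63514, 173784, 276248, 137955]
r6 m[X6→φ5] = [412841, 912366, 670888, 551820]
r6 m[X14→φ3] = [1, 1, 1, 1]
r7 m[φ0→X12] = [1814, 2683, 1262, 1666]
r7 m[φ0→X6] = [31757, 43446, 39464, 27591]
r7 m[φ1→X12] = [358, 464, 186, 445]
r7 m[φ1→X9] = [177798, 153900, 191505, 201121]
r7 m[φ2→X4] = [2652422, 2713153, 3403942, 3160945]
r7 m[φ2→X6] = [13, 21, 17, 20]
r7 m[φ3→X9] = [20, 21, 9, 17]
r7 m[φ3→X14] = [1425325, 3912197, 4045715, 2547225]
r7 m[φ4→X12] = [5, 5, 1, 3]
r7 m[φ5→X6] = [2, 4, 7, 5]
r7 m[X12→φ0] = [1790, 2320, 186, 1335]
r7 m[X12→φ1] = [9070, 13415, 1262, 4998]
r7 m[X12→φ4] = [649412, 1244912, 234732, 741370]
r7 m[X4→φ2] = [1, 1, 1, 1]
r7 m[X9→φ1] = [20, 21, 9, 17]
r7 m[X9→φ3] = [177798, 153900, 191505, 201121]
r7 m[X6→φ0] = [26, 84, 119, 100]
r7 m[X6→φ2] = [63514, 173784, 276248, 137955]
r7 m[X6→φ5] = [412841, 912366, 670888, 551820]
r7 m[X14→φ3] = [1, 1, 1, 1]
r8 m[φ0→X12] = [1814, 2683, 1262, 1666]
r8 m[φ0→X6] = [31757, 43446, 39464, 27591]
r8 m[φ1→X12] = [358, 464, 186, 445]
r8 m[φ1→X9] = [177798, 153900, 191505, 201121]
r8 m[φ2→X4] = [2652422, 2713153, 3403942, 3160945]
r8 m[φ2→X6] = [13, 21, 17, 20]
r8 m[φ3→X9] = [20, 21, 9, 17]
r8 m[φ3→X14] = [1425325, 3912197, 4045715, 2547225]
r8 m[φ4→X12] = [5, 5, 1, 3]
r8 m[φ5→X6] = [2, 4, 7, 5]
r8 m[X12→φ0] = [1790, 2320, 186, 1335]
r8 m[X12→φ1] = [9070, 13415, 1262, 4998]
r8 m[X12→φ4] = [649412, 1244912, 234732, 741370]
r8 m[X4→φ2] = [1, 1, 1, 1]
r8 m[X9→φ1] = [20, 21, 9, 17]
r8 m[X9→φ3] = [177798, 153900, 191505, 201121]
r8 m[X6→φ0] = [26, 84, 119, 100]
r8 m[X6→φ2] = [63514, 173784, 276248, 137955]
r8 m[X6→φ5] = [412841, 912366, 670888, 551820]
r8 m[X14→φ3] = [1, 1, 1, 1]
fixed point reached at round 8
b[X6] = ⊗ incoming = [825682, 3649464, 4696216, 2759100]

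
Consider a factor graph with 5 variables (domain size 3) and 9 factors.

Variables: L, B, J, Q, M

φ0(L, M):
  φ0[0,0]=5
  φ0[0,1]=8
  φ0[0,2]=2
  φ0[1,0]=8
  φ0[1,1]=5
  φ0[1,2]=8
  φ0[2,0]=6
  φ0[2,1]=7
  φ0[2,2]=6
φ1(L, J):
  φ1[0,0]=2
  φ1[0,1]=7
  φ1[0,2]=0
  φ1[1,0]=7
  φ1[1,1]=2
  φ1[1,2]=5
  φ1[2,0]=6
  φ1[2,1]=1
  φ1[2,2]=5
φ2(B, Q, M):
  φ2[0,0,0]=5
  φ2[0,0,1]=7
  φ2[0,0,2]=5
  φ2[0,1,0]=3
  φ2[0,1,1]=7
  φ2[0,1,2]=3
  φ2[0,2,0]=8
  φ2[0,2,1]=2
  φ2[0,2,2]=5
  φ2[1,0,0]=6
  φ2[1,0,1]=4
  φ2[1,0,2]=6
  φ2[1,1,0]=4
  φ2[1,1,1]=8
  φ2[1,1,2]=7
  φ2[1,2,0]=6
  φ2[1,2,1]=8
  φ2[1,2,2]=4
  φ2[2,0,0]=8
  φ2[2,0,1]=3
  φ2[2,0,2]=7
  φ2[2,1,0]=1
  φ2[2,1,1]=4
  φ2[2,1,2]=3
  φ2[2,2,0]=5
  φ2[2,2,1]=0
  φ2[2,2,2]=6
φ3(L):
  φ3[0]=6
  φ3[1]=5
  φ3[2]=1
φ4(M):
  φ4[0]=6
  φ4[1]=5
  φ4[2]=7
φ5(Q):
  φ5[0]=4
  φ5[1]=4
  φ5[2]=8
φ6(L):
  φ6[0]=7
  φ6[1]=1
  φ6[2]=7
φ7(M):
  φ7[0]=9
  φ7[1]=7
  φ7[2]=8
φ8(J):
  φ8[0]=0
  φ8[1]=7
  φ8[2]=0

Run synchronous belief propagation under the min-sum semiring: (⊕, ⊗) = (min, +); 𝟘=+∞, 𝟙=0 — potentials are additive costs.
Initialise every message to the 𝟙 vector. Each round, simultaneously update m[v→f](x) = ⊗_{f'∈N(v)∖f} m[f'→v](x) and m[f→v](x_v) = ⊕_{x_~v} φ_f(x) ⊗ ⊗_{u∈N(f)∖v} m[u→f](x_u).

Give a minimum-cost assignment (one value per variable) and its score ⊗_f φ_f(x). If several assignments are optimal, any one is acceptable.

assignment: (L=1, B=2, J=2, Q=0, M=1); score = 35

init: all messages = 𝟙 over 3 values
r1 m[φ0→L] = [2, 5, 6]
r1 m[φ0→M] = [5, 5, 2]
r1 m[φ1→L] = [0, 2, 1]
r1 m[φ1→J] = [2, 1, 0]
r1 m[φ2→B] = [2, 4, 0]
r1 m[φ2→Q] = [3, 1, 0]
r1 m[φ2→M] = [1, 0, 3]
r1 m[φ3→L] = [6, 5, 1]
r1 m[φ4→M] = [6, 5, 7]
r1 m[φ5→Q] = [4, 4, 8]
r1 m[φ6→L] = [7, 1, 7]
r1 m[φ7→M] = [9, 7, 8]
r1 m[φ8→J] = [0, 7, 0]
r1 m[L→φ0] = [0, 0, 0]
r1 m[L→φ1] = [0, 0, 0]
r1 m[L→φ3] = [0, 0, 0]
r1 m[L→φ6] = [0, 0, 0]
r1 m[B→φ2] = [0, 0, 0]
r1 m[J→φ1] = [0, 0, 0]
r1 m[J→φ8] = [0, 0, 0]
r1 m[Q→φ2] = [0, 0, 0]
r1 m[Q→φ5] = [0, 0, 0]
r1 m[M→φ0] = [0, 0, 0]
r1 m[M→φ2] = [0, 0, 0]
r1 m[M→φ4] = [0, 0, 0]
r1 m[M→φ7] = [0, 0, 0]
r2 m[φ0→L] = [2, 5, 6]
r2 m[φ0→M] = [5, 5, 2]
r2 m[φ1→L] = [0, 2, 1]
r2 m[φ1→J] = [2, 1, 0]
r2 m[φ2→B] = [2, 4, 0]
r2 m[φ2→Q] = [3, 1, 0]
r2 m[φ2→M] = [1, 0, 3]
r2 m[φ3→L] = [6, 5, 1]
r2 m[φ4→M] = [6, 5, 7]
r2 m[φ5→Q] = [4, 4, 8]
r2 m[φ6→L] = [7, 1, 7]
r2 m[φ7→M] = [9, 7, 8]
r2 m[φ8→J] = [0, 7, 0]
r2 m[L→φ0] = [13, 8, 9]
r2 m[L→φ1] = [15, 11, 14]
r2 m[L→φ3] = [9, 8, 14]
r2 m[L→φ6] = [8, 12, 8]
r2 m[B→φ2] = [0, 0, 0]
r2 m[J→φ1] = [0, 7, 0]
r2 m[J→φ8] = [2, 1, 0]
r2 m[Q→φ2] = [4, 4, 8]
r2 m[Q→φ5] = [3, 1, 0]
r2 m[M→φ0] = [16, 12, 18]
r2 m[M→φ2] = [20, 17, 17]
r2 m[M→φ4] = [15, 12, 13]
r2 m[M→φ7] = [12, 10, 12]
r3 m[φ0→L] = [20, 17, 19]
r3 m[φ0→M] = [15, 13, 15]
r3 m[φ1→L] = [0, 5, 5]
r3 m[φ1→J] = [17, 13, 15]
r3 m[φ2→B] = [24, 25, 24]
r3 m[φ2→Q] = [20, 20, 17]
r3 m[φ2→M] = [5, 7, 7]
r3 m[φ3→L] = [6, 5, 1]
r3 m[φ4→M] = [6, 5, 7]
r3 m[φ5→Q] = [4, 4, 8]
r3 m[φ6→L] = [7, 1, 7]
r3 m[φ7→M] = [9, 7, 8]
r3 m[φ8→J] = [0, 7, 0]
r3 m[L→φ0] = [13, 8, 9]
r3 m[L→φ1] = [15, 11, 14]
r3 m[L→φ3] = [9, 8, 14]
r3 m[L→φ6] = [8, 12, 8]
r3 m[B→φ2] = [0, 0, 0]
r3 m[J→φ1] = [0, 7, 0]
r3 m[J→φ8] = [2, 1, 0]
r3 m[Q→φ2] = [4, 4, 8]
r3 m[Q→φ5] = [3, 1, 0]
r3 m[M→φ0] = [16, 12, 18]
r3 m[M→φ2] = [20, 17, 17]
r3 m[M→φ4] = [15, 12, 13]
r3 m[M→φ7] = [12, 10, 12]
r4 m[φ0→L] = [20, 17, 19]
r4 m[φ0→M] = [15, 13, 15]
r4 m[φ1→L] = [0, 5, 5]
r4 m[φ1→J] = [17, 13, 15]
r4 m[φ2→B] = [24, 25, 24]
r4 m[φ2→Q] = [20, 20, 17]
r4 m[φ2→M] = [5, 7, 7]
r4 m[φ3→L] = [6, 5, 1]
r4 m[φ4→M] = [6, 5, 7]
r4 m[φ5→Q] = [4, 4, 8]
r4 m[φ6→L] = [7, 1, 7]
r4 m[φ7→M] = [9, 7, 8]
r4 m[φ8→J] = [0, 7, 0]
r4 m[L→φ0] = [13, 11, 13]
r4 m[L→φ1] = [33, 23, 27]
r4 m[L→φ3] = [27, 23, 31]
r4 m[L→φ6] = [26, 27, 25]
r4 m[B→φ2] = [0, 0, 0]
r4 m[J→φ1] = [0, 7, 0]
r4 m[J→φ8] = [17, 13, 15]
r4 m[Q→φ2] = [4, 4, 8]
r4 m[Q→φ5] = [20, 20, 17]
r4 m[M→φ0] = [20, 19, 22]
r4 m[M→φ2] = [30, 25, 30]
r4 m[M→φ4] = [29, 27, 30]
r4 m[M→φ7] = [26, 25, 29]
r5 m[φ0→L] = [24, 24, 26]
r5 m[φ0→M] = [18, 16, 15]
r5 m[φ1→L] = [0, 5, 5]
r5 m[φ1→J] = [30, 25, 28]
r5 m[φ2→B] = [35, 33, 32]
r5 m[φ2→Q] = [28, 29, 25]
r5 m[φ2→M] = [5, 7, 7]
r5 m[φ3→L] = [6, 5, 1]
r5 m[φ4→M] = [6, 5, 7]
r5 m[φ5→Q] = [4, 4, 8]
r5 m[φ6→L] = [7, 1, 7]
r5 m[φ7→M] = [9, 7, 8]
r5 m[φ8→J] = [0, 7, 0]
r5 m[L→φ0] = [13, 11, 13]
r5 m[L→φ1] = [33, 23, 27]
r5 m[L→φ3] = [27, 23, 31]
r5 m[L→φ6] = [26, 27, 25]
r5 m[B→φ2] = [0, 0, 0]
r5 m[J→φ1] = [0, 7, 0]
r5 m[J→φ8] = [17, 13, 15]
r5 m[Q→φ2] = [4, 4, 8]
r5 m[Q→φ5] = [20, 20, 17]
r5 m[M→φ0] = [20, 19, 22]
r5 m[M→φ2] = [30, 25, 30]
r5 m[M→φ4] = [29, 27, 30]
r5 m[M→φ7] = [26, 25, 29]
r6 m[φ0→L] = [24, 24, 26]
r6 m[φ0→M] = [18, 16, 15]
r6 m[φ1→L] = [0, 5, 5]
r6 m[φ1→J] = [30, 25, 28]
r6 m[φ2→B] = [35, 33, 32]
r6 m[φ2→Q] = [28, 29, 25]
r6 m[φ2→M] = [5, 7, 7]
r6 m[φ3→L] = [6, 5, 1]
r6 m[φ4→M] = [6, 5, 7]
r6 m[φ5→Q] = [4, 4, 8]
r6 m[φ6→L] = [7, 1, 7]
r6 m[φ7→M] = [9, 7, 8]
r6 m[φ8→J] = [0, 7, 0]
r6 m[L→φ0] = [13, 11, 13]
r6 m[L→φ1] = [37, 30, 34]
r6 m[L→φ3] = [31, 30, 38]
r6 m[L→φ6] = [30, 34, 32]
r6 m[B→φ2] = [0, 0, 0]
r6 m[J→φ1] = [0, 7, 0]
r6 m[J→φ8] = [30, 25, 28]
r6 m[Q→φ2] = [4, 4, 8]
r6 m[Q→φ5] = [28, 29, 25]
r6 m[M→φ0] = [20, 19, 22]
r6 m[M→φ2] = [33, 28, 30]
r6 m[M→φ4] = [32, 30, 30]
r6 m[M→φ7] = [29, 28, 29]
r7 m[φ0→L] = [24, 24, 26]
r7 m[φ0→M] = [18, 16, 15]
r7 m[φ1→L] = [0, 5, 5]
r7 m[φ1→J] = [37, 32, 35]
r7 m[φ2→B] = [37, 36, 35]
r7 m[φ2→Q] = [31, 32, 28]
r7 m[φ2→M] = [5, 7, 7]
r7 m[φ3→L] = [6, 5, 1]
r7 m[φ4→M] = [6, 5, 7]
r7 m[φ5→Q] = [4, 4, 8]
r7 m[φ6→L] = [7, 1, 7]
r7 m[φ7→M] = [9, 7, 8]
r7 m[φ8→J] = [0, 7, 0]
r7 m[L→φ0] = [13, 11, 13]
r7 m[L→φ1] = [37, 30, 34]
r7 m[L→φ3] = [31, 30, 38]
r7 m[L→φ6] = [30, 34, 32]
r7 m[B→φ2] = [0, 0, 0]
r7 m[J→φ1] = [0, 7, 0]
r7 m[J→φ8] = [30, 25, 28]
r7 m[Q→φ2] = [4, 4, 8]
r7 m[Q→φ5] = [28, 29, 25]
r7 m[M→φ0] = [20, 19, 22]
r7 m[M→φ2] = [33, 28, 30]
r7 m[M→φ4] = [32, 30, 30]
r7 m[M→φ7] = [29, 28, 29]
r8 m[φ0→L] = [24, 24, 26]
r8 m[φ0→M] = [18, 16, 15]
r8 m[φ1→L] = [0, 5, 5]
r8 m[φ1→J] = [37, 32, 35]
r8 m[φ2→B] = [37, 36, 35]
r8 m[φ2→Q] = [31, 32, 28]
r8 m[φ2→M] = [5, 7, 7]
r8 m[φ3→L] = [6, 5, 1]
r8 m[φ4→M] = [6, 5, 7]
r8 m[φ5→Q] = [4, 4, 8]
r8 m[φ6→L] = [7, 1, 7]
r8 m[φ7→M] = [9, 7, 8]
r8 m[φ8→J] = [0, 7, 0]
r8 m[L→φ0] = [13, 11, 13]
r8 m[L→φ1] = [37, 30, 34]
r8 m[L→φ3] = [31, 30, 38]
r8 m[L→φ6] = [30, 34, 32]
r8 m[B→φ2] = [0, 0, 0]
r8 m[J→φ1] = [0, 7, 0]
r8 m[J→φ8] = [37, 32, 35]
r8 m[Q→φ2] = [4, 4, 8]
r8 m[Q→φ5] = [31, 32, 28]
r8 m[M→φ0] = [20, 19, 22]
r8 m[M→φ2] = [33, 28, 30]
r8 m[M→φ4] = [32, 30, 30]
r8 m[M→φ7] = [29, 28, 29]
r9 m[φ0→L] = [24, 24, 26]
r9 m[φ0→M] = [18, 16, 15]
r9 m[φ1→L] = [0, 5, 5]
r9 m[φ1→J] = [37, 32, 35]
r9 m[φ2→B] = [37, 36, 35]
r9 m[φ2→Q] = [31, 32, 28]
r9 m[φ2→M] = [5, 7, 7]
r9 m[φ3→L] = [6, 5, 1]
r9 m[φ4→M] = [6, 5, 7]
r9 m[φ5→Q] = [4, 4, 8]
r9 m[φ6→L] = [7, 1, 7]
r9 m[φ7→M] = [9, 7, 8]
r9 m[φ8→J] = [0, 7, 0]
r9 m[L→φ0] = [13, 11, 13]
r9 m[L→φ1] = [37, 30, 34]
r9 m[L→φ3] = [31, 30, 38]
r9 m[L→φ6] = [30, 34, 32]
r9 m[B→φ2] = [0, 0, 0]
r9 m[J→φ1] = [0, 7, 0]
r9 m[J→φ8] = [37, 32, 35]
r9 m[Q→φ2] = [4, 4, 8]
r9 m[Q→φ5] = [31, 32, 28]
r9 m[M→φ0] = [20, 19, 22]
r9 m[M→φ2] = [33, 28, 30]
r9 m[M→φ4] = [32, 30, 30]
r9 m[M→φ7] = [29, 28, 29]
fixed point reached at round 9
traceback from L: (L=1, B=2, J=2, Q=0, M=1), score=35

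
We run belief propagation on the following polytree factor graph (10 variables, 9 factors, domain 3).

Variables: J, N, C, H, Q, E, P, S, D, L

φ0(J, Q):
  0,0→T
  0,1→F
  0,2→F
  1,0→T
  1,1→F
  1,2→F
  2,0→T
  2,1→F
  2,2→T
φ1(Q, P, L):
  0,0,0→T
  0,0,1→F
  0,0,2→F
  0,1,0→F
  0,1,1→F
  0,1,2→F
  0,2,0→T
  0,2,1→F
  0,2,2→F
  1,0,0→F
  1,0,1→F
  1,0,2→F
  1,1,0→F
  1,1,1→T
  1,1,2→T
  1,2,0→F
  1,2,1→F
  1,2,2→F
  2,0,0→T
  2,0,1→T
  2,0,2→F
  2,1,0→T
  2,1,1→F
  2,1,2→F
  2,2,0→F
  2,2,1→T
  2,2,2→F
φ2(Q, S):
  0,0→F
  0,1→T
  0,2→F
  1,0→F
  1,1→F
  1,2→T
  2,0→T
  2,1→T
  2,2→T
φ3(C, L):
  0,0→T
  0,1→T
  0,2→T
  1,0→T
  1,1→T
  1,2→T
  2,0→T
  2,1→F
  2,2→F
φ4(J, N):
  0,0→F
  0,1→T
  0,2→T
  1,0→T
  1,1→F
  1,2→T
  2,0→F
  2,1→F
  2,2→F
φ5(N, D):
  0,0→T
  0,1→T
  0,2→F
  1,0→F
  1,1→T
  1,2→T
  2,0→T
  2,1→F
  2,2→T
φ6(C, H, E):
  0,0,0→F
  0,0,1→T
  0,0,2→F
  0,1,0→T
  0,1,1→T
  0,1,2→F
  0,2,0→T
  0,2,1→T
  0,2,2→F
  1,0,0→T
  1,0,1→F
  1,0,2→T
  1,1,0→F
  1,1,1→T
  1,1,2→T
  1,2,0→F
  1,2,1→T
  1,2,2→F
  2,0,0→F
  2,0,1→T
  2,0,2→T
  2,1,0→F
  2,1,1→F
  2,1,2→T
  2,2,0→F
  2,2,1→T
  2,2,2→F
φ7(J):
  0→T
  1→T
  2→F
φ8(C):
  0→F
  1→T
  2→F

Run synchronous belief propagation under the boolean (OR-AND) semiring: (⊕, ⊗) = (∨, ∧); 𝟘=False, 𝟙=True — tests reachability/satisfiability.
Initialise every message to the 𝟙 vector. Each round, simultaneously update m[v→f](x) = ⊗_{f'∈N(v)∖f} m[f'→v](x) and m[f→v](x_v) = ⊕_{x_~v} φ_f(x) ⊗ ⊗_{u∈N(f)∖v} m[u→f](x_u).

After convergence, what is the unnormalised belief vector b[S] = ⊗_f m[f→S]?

b[S] = [F, T, F]

init: all messages = 𝟙 over 3 values
r1 m[φ0→J] = [T, T, T]
r1 m[φ0→Q] = [T, F, T]
r1 m[φ1→Q] = [T, T, T]
r1 m[φ1→P] = [T, T, T]
r1 m[φ1→L] = [T, T, T]
r1 m[φ2→Q] = [T, T, T]
r1 m[φ2→S] = [T, T, T]
r1 m[φ3→C] = [T, T, T]
r1 m[φ3→L] = [T, T, T]
r1 m[φ4→J] = [T, T, F]
r1 m[φ4→N] = [T, T, T]
r1 m[φ5→N] = [T, T, T]
r1 m[φ5→D] = [T, T, T]
r1 m[φ6→C] = [T, T, T]
r1 m[φ6→H] = [T, T, T]
r1 m[φ6→E] = [T, T, T]
r1 m[φ7→J] = [T, T, F]
r1 m[φ8→C] = [F, T, F]
r1 m[J→φ0] = [T, T, T]
r1 m[J→φ4] = [T, T, T]
r1 m[J→φ7] = [T, T, T]
r1 m[N→φ4] = [T, T, T]
r1 m[N→φ5] = [T, T, T]
r1 m[C→φ3] = [T, T, T]
r1 m[C→φ6] = [T, T, T]
r1 m[C→φ8] = [T, T, T]
r1 m[H→φ6] = [T, T, T]
r1 m[Q→φ0] = [T, T, T]
r1 m[Q→φ1] = [T, T, T]
r1 m[Q→φ2] = [T, T, T]
r1 m[E→φ6] = [T, T, T]
r1 m[P→φ1] = [T, T, T]
r1 m[S→φ2] = [T, T, T]
r1 m[D→φ5] = [T, T, T]
r1 m[L→φ1] = [T, T, T]
r1 m[L→φ3] = [T, T, T]
r2 m[φ0→J] = [T, T, T]
r2 m[φ0→Q] = [T, F, T]
r2 m[φ1→Q] = [T, T, T]
r2 m[φ1→P] = [T, T, T]
r2 m[φ1→L] = [T, T, T]
r2 m[φ2→Q] = [T, T, T]
r2 m[φ2→S] = [T, T, T]
r2 m[φ3→C] = [T, T, T]
r2 m[φ3→L] = [T, T, T]
r2 m[φ4→J] = [T, T, F]
r2 m[φ4→N] = [T, T, T]
r2 m[φ5→N] = [T, T, T]
r2 m[φ5→D] = [T, T, T]
r2 m[φ6→C] = [T, T, T]
r2 m[φ6→H] = [T, T, T]
r2 m[φ6→E] = [T, T, T]
r2 m[φ7→J] = [T, T, F]
r2 m[φ8→C] = [F, T, F]
r2 m[J→φ0] = [T, T, F]
r2 m[J→φ4] = [T, T, F]
r2 m[J→φ7] = [T, T, F]
r2 m[N→φ4] = [T, T, T]
r2 m[N→φ5] = [T, T, T]
r2 m[C→φ3] = [F, T, F]
r2 m[C→φ6] = [F, T, F]
r2 m[C→φ8] = [T, T, T]
r2 m[H→φ6] = [T, T, T]
r2 m[Q→φ0] = [T, T, T]
r2 m[Q→φ1] = [T, F, T]
r2 m[Q→φ2] = [T, F, T]
r2 m[E→φ6] = [T, T, T]
r2 m[P→φ1] = [T, T, T]
r2 m[S→φ2] = [T, T, T]
r2 m[D→φ5] = [T, T, T]
r2 m[L→φ1] = [T, T, T]
r2 m[L→φ3] = [T, T, T]
r3 m[φ0→J] = [T, T, T]
r3 m[φ0→Q] = [T, F, F]
r3 m[φ1→Q] = [T, T, T]
r3 m[φ1→P] = [T, T, T]
r3 m[φ1→L] = [T, T, F]
r3 m[φ2→Q] = [T, T, T]
r3 m[φ2→S] = [T, T, T]
r3 m[φ3→C] = [T, T, T]
r3 m[φ3→L] = [T, T, T]
r3 m[φ4→J] = [T, T, F]
r3 m[φ4→N] = [T, T, T]
r3 m[φ5→N] = [T, T, T]
r3 m[φ5→D] = [T, T, T]
r3 m[φ6→C] = [T, T, T]
r3 m[φ6→H] = [T, T, T]
r3 m[φ6→E] = [T, T, T]
r3 m[φ7→J] = [T, T, F]
r3 m[φ8→C] = [F, T, F]
r3 m[J→φ0] = [T, T, F]
r3 m[J→φ4] = [T, T, F]
r3 m[J→φ7] = [T, T, F]
r3 m[N→φ4] = [T, T, T]
r3 m[N→φ5] = [T, T, T]
r3 m[C→φ3] = [F, T, F]
r3 m[C→φ6] = [F, T, F]
r3 m[C→φ8] = [T, T, T]
r3 m[H→φ6] = [T, T, T]
r3 m[Q→φ0] = [T, T, T]
r3 m[Q→φ1] = [T, F, T]
r3 m[Q→φ2] = [T, F, T]
r3 m[E→φ6] = [T, T, T]
r3 m[P→φ1] = [T, T, T]
r3 m[S→φ2] = [T, T, T]
r3 m[D→φ5] = [T, T, T]
r3 m[L→φ1] = [T, T, T]
r3 m[L→φ3] = [T, T, T]
r4 m[φ0→J] = [T, T, T]
r4 m[φ0→Q] = [T, F, F]
r4 m[φ1→Q] = [T, T, T]
r4 m[φ1→P] = [T, T, T]
r4 m[φ1→L] = [T, T, F]
r4 m[φ2→Q] = [T, T, T]
r4 m[φ2→S] = [T, T, T]
r4 m[φ3→C] = [T, T, T]
r4 m[φ3→L] = [T, T, T]
r4 m[φ4→J] = [T, T, F]
r4 m[φ4→N] = [T, T, T]
r4 m[φ5→N] = [T, T, T]
r4 m[φ5→D] = [T, T, T]
r4 m[φ6→C] = [T, T, T]
r4 m[φ6→H] = [T, T, T]
r4 m[φ6→E] = [T, T, T]
r4 m[φ7→J] = [T, T, F]
r4 m[φ8→C] = [F, T, F]
r4 m[J→φ0] = [T, T, F]
r4 m[J→φ4] = [T, T, F]
r4 m[J→φ7] = [T, T, F]
r4 m[N→φ4] = [T, T, T]
r4 m[N→φ5] = [T, T, T]
r4 m[C→φ3] = [F, T, F]
r4 m[C→φ6] = [F, T, F]
r4 m[C→φ8] = [T, T, T]
r4 m[H→φ6] = [T, T, T]
r4 m[Q→φ0] = [T, T, T]
r4 m[Q→φ1] = [T, F, F]
r4 m[Q→φ2] = [T, F, F]
r4 m[E→φ6] = [T, T, T]
r4 m[P→φ1] = [T, T, T]
r4 m[S→φ2] = [T, T, T]
r4 m[D→φ5] = [T, T, T]
r4 m[L→φ1] = [T, T, T]
r4 m[L→φ3] = [T, T, F]
r5 m[φ0→J] = [T, T, T]
r5 m[φ0→Q] = [T, F, F]
r5 m[φ1→Q] = [T, T, T]
r5 m[φ1→P] = [T, F, T]
r5 m[φ1→L] = [T, F, F]
r5 m[φ2→Q] = [T, T, T]
r5 m[φ2→S] = [F, T, F]
r5 m[φ3→C] = [T, T, T]
r5 m[φ3→L] = [T, T, T]
r5 m[φ4→J] = [T, T, F]
r5 m[φ4→N] = [T, T, T]
r5 m[φ5→N] = [T, T, T]
r5 m[φ5→D] = [T, T, T]
r5 m[φ6→C] = [T, T, T]
r5 m[φ6→H] = [T, T, T]
r5 m[φ6→E] = [T, T, T]
r5 m[φ7→J] = [T, T, F]
r5 m[φ8→C] = [F, T, F]
r5 m[J→φ0] = [T, T, F]
r5 m[J→φ4] = [T, T, F]
r5 m[J→φ7] = [T, T, F]
r5 m[N→φ4] = [T, T, T]
r5 m[N→φ5] = [T, T, T]
r5 m[C→φ3] = [F, T, F]
r5 m[C→φ6] = [F, T, F]
r5 m[C→φ8] = [T, T, T]
r5 m[H→φ6] = [T, T, T]
r5 m[Q→φ0] = [T, T, T]
r5 m[Q→φ1] = [T, F, F]
r5 m[Q→φ2] = [T, F, F]
r5 m[E→φ6] = [T, T, T]
r5 m[P→φ1] = [T, T, T]
r5 m[S→φ2] = [T, T, T]
r5 m[D→φ5] = [T, T, T]
r5 m[L→φ1] = [T, T, T]
r5 m[L→φ3] = [T, T, F]
r6 m[φ0→J] = [T, T, T]
r6 m[φ0→Q] = [T, F, F]
r6 m[φ1→Q] = [T, T, T]
r6 m[φ1→P] = [T, F, T]
r6 m[φ1→L] = [T, F, F]
r6 m[φ2→Q] = [T, T, T]
r6 m[φ2→S] = [F, T, F]
r6 m[φ3→C] = [T, T, T]
r6 m[φ3→L] = [T, T, T]
r6 m[φ4→J] = [T, T, F]
r6 m[φ4→N] = [T, T, T]
r6 m[φ5→N] = [T, T, T]
r6 m[φ5→D] = [T, T, T]
r6 m[φ6→C] = [T, T, T]
r6 m[φ6→H] = [T, T, T]
r6 m[φ6→E] = [T, T, T]
r6 m[φ7→J] = [T, T, F]
r6 m[φ8→C] = [F, T, F]
r6 m[J→φ0] = [T, T, F]
r6 m[J→φ4] = [T, T, F]
r6 m[J→φ7] = [T, T, F]
r6 m[N→φ4] = [T, T, T]
r6 m[N→φ5] = [T, T, T]
r6 m[C→φ3] = [F, T, F]
r6 m[C→φ6] = [F, T, F]
r6 m[C→φ8] = [T, T, T]
r6 m[H→φ6] = [T, T, T]
r6 m[Q→φ0] = [T, T, T]
r6 m[Q→φ1] = [T, F, F]
r6 m[Q→φ2] = [T, F, F]
r6 m[E→φ6] = [T, T, T]
r6 m[P→φ1] = [T, T, T]
r6 m[S→φ2] = [T, T, T]
r6 m[D→φ5] = [T, T, T]
r6 m[L→φ1] = [T, T, T]
r6 m[L→φ3] = [T, F, F]
r7 m[φ0→J] = [T, T, T]
r7 m[φ0→Q] = [T, F, F]
r7 m[φ1→Q] = [T, T, T]
r7 m[φ1→P] = [T, F, T]
r7 m[φ1→L] = [T, F, F]
r7 m[φ2→Q] = [T, T, T]
r7 m[φ2→S] = [F, T, F]
r7 m[φ3→C] = [T, T, T]
r7 m[φ3→L] = [T, T, T]
r7 m[φ4→J] = [T, T, F]
r7 m[φ4→N] = [T, T, T]
r7 m[φ5→N] = [T, T, T]
r7 m[φ5→D] = [T, T, T]
r7 m[φ6→C] = [T, T, T]
r7 m[φ6→H] = [T, T, T]
r7 m[φ6→E] = [T, T, T]
r7 m[φ7→J] = [T, T, F]
r7 m[φ8→C] = [F, T, F]
r7 m[J→φ0] = [T, T, F]
r7 m[J→φ4] = [T, T, F]
r7 m[J→φ7] = [T, T, F]
r7 m[N→φ4] = [T, T, T]
r7 m[N→φ5] = [T, T, T]
r7 m[C→φ3] = [F, T, F]
r7 m[C→φ6] = [F, T, F]
r7 m[C→φ8] = [T, T, T]
r7 m[H→φ6] = [T, T, T]
r7 m[Q→φ0] = [T, T, T]
r7 m[Q→φ1] = [T, F, F]
r7 m[Q→φ2] = [T, F, F]
r7 m[E→φ6] = [T, T, T]
r7 m[P→φ1] = [T, T, T]
r7 m[S→φ2] = [T, T, T]
r7 m[D→φ5] = [T, T, T]
r7 m[L→φ1] = [T, T, T]
r7 m[L→φ3] = [T, F, F]
fixed point reached at round 7
b[S] = ⊗ incoming = [F, T, F]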